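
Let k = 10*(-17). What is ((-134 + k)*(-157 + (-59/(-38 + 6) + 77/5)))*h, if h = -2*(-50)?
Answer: 4248590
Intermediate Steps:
k = -170
h = 100
((-134 + k)*(-157 + (-59/(-38 + 6) + 77/5)))*h = ((-134 - 170)*(-157 + (-59/(-38 + 6) + 77/5)))*100 = -304*(-157 + (-59/(-32) + 77*(⅕)))*100 = -304*(-157 + (-59*(-1/32) + 77/5))*100 = -304*(-157 + (59/32 + 77/5))*100 = -304*(-157 + 2759/160)*100 = -304*(-22361/160)*100 = (424859/10)*100 = 4248590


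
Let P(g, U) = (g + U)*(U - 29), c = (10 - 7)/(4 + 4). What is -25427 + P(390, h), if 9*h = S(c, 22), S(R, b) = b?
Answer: -2903735/81 ≈ -35849.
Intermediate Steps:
c = 3/8 ≈ 0.37500
h = 22/9 (h = (1/9)*22 = 22/9 ≈ 2.4444)
P(g, U) = (-29 + U)*(U + g) (P(g, U) = (U + g)*(-29 + U) = (-29 + U)*(U + g))
-25427 + P(390, h) = -25427 + ((22/9)**2 - 29*22/9 - 29*390 + (22/9)*390) = -25427 + (484/81 - 638/9 - 11310 + 2860/3) = -25427 - 844148/81 = -2903735/81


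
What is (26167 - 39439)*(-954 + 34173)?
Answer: -440882568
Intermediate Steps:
(26167 - 39439)*(-954 + 34173) = -13272*33219 = -440882568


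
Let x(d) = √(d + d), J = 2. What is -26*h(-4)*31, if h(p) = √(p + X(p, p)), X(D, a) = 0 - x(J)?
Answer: -806*I*√6 ≈ -1974.3*I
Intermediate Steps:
x(d) = √2*√d (x(d) = √(2*d) = √2*√d)
X(D, a) = -2 (X(D, a) = 0 - √2*√2 = 0 - 1*2 = 0 - 2 = -2)
h(p) = √(-2 + p) (h(p) = √(p - 2) = √(-2 + p))
-26*h(-4)*31 = -26*√(-2 - 4)*31 = -26*I*√6*31 = -806*I*√6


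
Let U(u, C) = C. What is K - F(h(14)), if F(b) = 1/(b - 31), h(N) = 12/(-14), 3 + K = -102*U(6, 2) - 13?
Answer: -49053/223 ≈ -219.97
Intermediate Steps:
K = -220 (K = -3 + (-102*2 - 13) = -3 + (-204 - 13) = -3 - 217 = -220)
h(N) = -6/7 (h(N) = 12*(-1/14) = -6/7)
F(b) = 1/(-31 + b)
K - F(h(14)) = -220 - 1/(-31 - 6/7) = -220 - 1/(-223/7) = -220 - 1*(-7/223) = -220 + 7/223 = -49053/223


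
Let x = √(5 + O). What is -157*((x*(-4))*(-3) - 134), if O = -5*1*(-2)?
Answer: 21038 - 1884*√15 ≈ 13741.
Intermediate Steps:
O = 10 (O = -5*(-2) = 10)
x = √15 (x = √(5 + 10) = √15 ≈ 3.8730)
-157*((x*(-4))*(-3) - 134) = -157*((√15*(-4))*(-3) - 134) = -157*(-4*√15*(-3) - 134) = -157*(12*√15 - 134) = -157*(-134 + 12*√15) = 21038 - 1884*√15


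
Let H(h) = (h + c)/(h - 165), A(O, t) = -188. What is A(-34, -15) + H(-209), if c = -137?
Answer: -34983/187 ≈ -187.07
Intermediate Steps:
H(h) = (-137 + h)/(-165 + h) (H(h) = (h - 137)/(h - 165) = (-137 + h)/(-165 + h))
A(-34, -15) + H(-209) = -188 + (-137 - 209)/(-165 - 209) = -188 - 346/(-374) = -188 - 1/374*(-346) = -188 + 173/187 = -34983/187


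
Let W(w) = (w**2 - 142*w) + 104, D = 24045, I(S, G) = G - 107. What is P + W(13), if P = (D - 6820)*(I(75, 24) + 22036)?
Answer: 378138852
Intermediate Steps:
I(S, G) = -107 + G
P = 378140425 (P = (24045 - 6820)*((-107 + 24) + 22036) = 17225*(-83 + 22036) = 17225*21953 = 378140425)
W(w) = 104 + w**2 - 142*w
P + W(13) = 378140425 + (104 + 13**2 - 142*13) = 378140425 + (104 + 169 - 1846) = 378140425 - 1573 = 378138852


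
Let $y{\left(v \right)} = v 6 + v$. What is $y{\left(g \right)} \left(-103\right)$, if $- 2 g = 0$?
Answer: $0$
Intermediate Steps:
$g = 0$ ($g = \left(- \frac{1}{2}\right) 0 = 0$)
$y{\left(v \right)} = 7 v$ ($y{\left(v \right)} = 6 v + v = 7 v$)
$y{\left(g \right)} \left(-103\right) = 7 \cdot 0 \left(-103\right) = 0 \left(-103\right) = 0$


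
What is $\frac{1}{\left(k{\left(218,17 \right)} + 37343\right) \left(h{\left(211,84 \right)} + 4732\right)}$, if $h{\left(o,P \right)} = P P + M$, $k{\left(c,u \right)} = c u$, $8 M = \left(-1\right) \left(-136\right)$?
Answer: $\frac{1}{484583445} \approx 2.0636 \cdot 10^{-9}$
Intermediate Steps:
$M = 17$ ($M = \frac{\left(-1\right) \left(-136\right)}{8} = \frac{1}{8} \cdot 136 = 17$)
$h{\left(o,P \right)} = 17 + P^{2}$ ($h{\left(o,P \right)} = P P + 17 = P^{2} + 17 = 17 + P^{2}$)
$\frac{1}{\left(k{\left(218,17 \right)} + 37343\right) \left(h{\left(211,84 \right)} + 4732\right)} = \frac{1}{\left(218 \cdot 17 + 37343\right) \left(\left(17 + 84^{2}\right) + 4732\right)} = \frac{1}{\left(3706 + 37343\right) \left(\left(17 + 7056\right) + 4732\right)} = \frac{1}{41049 \left(7073 + 4732\right)} = \frac{1}{41049 \cdot 11805} = \frac{1}{484583445}$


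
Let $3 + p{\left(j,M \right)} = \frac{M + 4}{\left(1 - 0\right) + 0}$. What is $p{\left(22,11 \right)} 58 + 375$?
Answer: $1071$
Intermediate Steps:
$p{\left(j,M \right)} = 1 + M$ ($p{\left(j,M \right)} = -3 + \frac{M + 4}{\left(1 - 0\right) + 0} = -3 + \frac{4 + M}{\left(1 + 0\right) + 0} = -3 + \frac{4 + M}{1 + 0} = -3 + \frac{4 + M}{1} = -3 + \left(4 + M\right) 1 = -3 + \left(4 + M\right) = 1 + M$)
$p{\left(22,11 \right)} 58 + 375 = \left(1 + 11\right) 58 + 375 = 12 \cdot 58 + 375 = 696 + 375 = 1071$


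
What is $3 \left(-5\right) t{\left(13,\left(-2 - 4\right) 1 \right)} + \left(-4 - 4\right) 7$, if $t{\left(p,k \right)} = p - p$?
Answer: $-56$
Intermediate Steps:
$t{\left(p,k \right)} = 0$
$3 \left(-5\right) t{\left(13,\left(-2 - 4\right) 1 \right)} + \left(-4 - 4\right) 7 = 3 \left(-5\right) 0 + \left(-4 - 4\right) 7 = \left(-15\right) 0 - 56 = 0 - 56 = -56$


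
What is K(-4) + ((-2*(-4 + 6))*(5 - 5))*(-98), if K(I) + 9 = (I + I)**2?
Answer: 55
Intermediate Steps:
K(I) = -9 + 4*I**2 (K(I) = -9 + (I + I)**2 = -9 + (2*I)**2 = -9 + 4*I**2)
K(-4) + ((-2*(-4 + 6))*(5 - 5))*(-98) = (-9 + 4*(-4)**2) + ((-2*(-4 + 6))*(5 - 5))*(-98) = (-9 + 4*16) + (-2*2*0)*(-98) = (-9 + 64) - 4*0*(-98) = 55 + 0*(-98) = 55 + 0 = 55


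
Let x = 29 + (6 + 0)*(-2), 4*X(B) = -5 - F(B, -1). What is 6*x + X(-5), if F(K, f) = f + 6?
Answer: 199/2 ≈ 99.500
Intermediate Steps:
F(K, f) = 6 + f
X(B) = -5/2 (X(B) = (-5 - (6 - 1))/4 = (-5 - 1*5)/4 = (-5 - 5)/4 = (1/4)*(-10) = -5/2)
x = 17 (x = 29 + 6*(-2) = 29 - 12 = 17)
6*x + X(-5) = 6*17 - 5/2 = 102 - 5/2 = 199/2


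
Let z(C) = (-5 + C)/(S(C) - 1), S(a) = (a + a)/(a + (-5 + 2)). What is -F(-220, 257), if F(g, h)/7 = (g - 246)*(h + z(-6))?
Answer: 730688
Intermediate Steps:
S(a) = 2*a/(-3 + a) (S(a) = (2*a)/(a - 3) = (2*a)/(-3 + a) = 2*a/(-3 + a))
z(C) = (-5 + C)/(-1 + 2*C/(-3 + C)) (z(C) = (-5 + C)/(2*C/(-3 + C) - 1) = (-5 + C)/(-1 + 2*C/(-3 + C)))
F(g, h) = 7*(-246 + g)*(-33 + h) (F(g, h) = 7*((g - 246)*(h + (-5 - 6)*(-3 - 6)/(3 - 6))) = 7*((-246 + g)*(h - 11*(-9)/(-3))) = 7*((-246 + g)*(h - 1/3*(-11)*(-9))) = 7*((-246 + g)*(h - 33)) = 7*((-246 + g)*(-33 + h)) = 7*(-246 + g)*(-33 + h))
-F(-220, 257) = -(56826 - 1722*257 - 231*(-220) + 7*(-220)*257) = -(56826 - 442554 + 50820 - 395780) = -1*(-730688) = 730688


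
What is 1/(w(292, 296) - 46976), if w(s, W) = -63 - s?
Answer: -1/47331 ≈ -2.1128e-5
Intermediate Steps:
1/(w(292, 296) - 46976) = 1/((-63 - 1*292) - 46976) = 1/((-63 - 292) - 46976) = 1/(-355 - 46976) = 1/(-47331) = -1/47331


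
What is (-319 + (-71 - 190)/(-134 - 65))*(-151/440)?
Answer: 477311/4378 ≈ 109.02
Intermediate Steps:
(-319 + (-71 - 190)/(-134 - 65))*(-151/440) = (-319 - 261/(-199))*(-151*1/440) = (-319 - 261*(-1/199))*(-151/440) = (-319 + 261/199)*(-151/440) = -63220/199*(-151/440) = 477311/4378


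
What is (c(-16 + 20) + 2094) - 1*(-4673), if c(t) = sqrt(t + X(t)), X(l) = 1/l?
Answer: 6767 + sqrt(17)/2 ≈ 6769.1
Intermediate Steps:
c(t) = sqrt(t + 1/t)
(c(-16 + 20) + 2094) - 1*(-4673) = (sqrt((-16 + 20) + 1/(-16 + 20)) + 2094) - 1*(-4673) = (sqrt(4 + 1/4) + 2094) + 4673 = (sqrt(17/4) + 2094) + 4673 = (sqrt(17)/2 + 2094) + 4673 = (2094 + sqrt(17)/2) + 4673 = 6767 + sqrt(17)/2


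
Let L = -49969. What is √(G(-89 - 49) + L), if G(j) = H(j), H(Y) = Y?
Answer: I*√50107 ≈ 223.85*I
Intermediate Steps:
G(j) = j
√(G(-89 - 49) + L) = √((-89 - 49) - 49969) = √(-138 - 49969) = √(-50107) = I*√50107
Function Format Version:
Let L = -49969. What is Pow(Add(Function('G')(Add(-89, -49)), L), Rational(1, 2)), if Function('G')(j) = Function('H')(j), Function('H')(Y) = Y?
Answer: Mul(I, Pow(50107, Rational(1, 2))) ≈ Mul(223.85, I)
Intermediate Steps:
Function('G')(j) = j
Pow(Add(Function('G')(Add(-89, -49)), L), Rational(1, 2)) = Pow(Add(Add(-89, -49), -49969), Rational(1, 2)) = Pow(Add(-138, -49969), Rational(1, 2)) = Pow(-50107, Rational(1, 2)) = Mul(I, Pow(50107, Rational(1, 2)))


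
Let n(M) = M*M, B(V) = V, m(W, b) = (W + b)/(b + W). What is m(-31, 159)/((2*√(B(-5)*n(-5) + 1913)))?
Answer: √447/1788 ≈ 0.011825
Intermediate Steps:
m(W, b) = 1 (m(W, b) = (W + b)/(W + b) = 1)
n(M) = M²
m(-31, 159)/((2*√(B(-5)*n(-5) + 1913))) = 1/(2*√(-5*(-5)² + 1913)) = 1/(2*√(-5*25 + 1913)) = 1/(2*√(-125 + 1913)) = 1/(2*√1788) = 1/(2*(2*√447)) = 1/(4*√447) = 1*(√447/1788) = √447/1788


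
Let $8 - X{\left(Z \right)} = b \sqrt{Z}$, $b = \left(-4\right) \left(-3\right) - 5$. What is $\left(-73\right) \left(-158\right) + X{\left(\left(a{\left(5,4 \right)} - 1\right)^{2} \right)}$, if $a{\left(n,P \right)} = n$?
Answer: $11514$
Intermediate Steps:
$b = 7$ ($b = 12 - 5 = 7$)
$X{\left(Z \right)} = 8 - 7 \sqrt{Z}$
$\left(-73\right) \left(-158\right) + X{\left(\left(a{\left(5,4 \right)} - 1\right)^{2} \right)} = \left(-73\right) \left(-158\right) + \left(8 - 7 \sqrt{\left(5 - 1\right)^{2}}\right) = 11534 + \left(8 - 7 \sqrt{4^{2}}\right) = 11534 + \left(8 - 7 \sqrt{16}\right) = 11534 + \left(8 - 28\right) = 11534 - 20 = 11514$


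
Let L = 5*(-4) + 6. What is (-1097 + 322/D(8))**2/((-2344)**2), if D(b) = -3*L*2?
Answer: 43020481/197796096 ≈ 0.21750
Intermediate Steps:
L = -14 (L = -20 + 6 = -14)
D(b) = 84 (D(b) = -3*(-14)*2 = 42*2 = 84)
(-1097 + 322/D(8))**2/((-2344)**2) = (-1097 + 322/84)**2/((-2344)**2) = (-1097 + 322*(1/84))**2/5494336 = (-1097 + 23/6)**2*(1/5494336) = (-6559/6)**2*(1/5494336) = (43020481/36)*(1/5494336) = 43020481/197796096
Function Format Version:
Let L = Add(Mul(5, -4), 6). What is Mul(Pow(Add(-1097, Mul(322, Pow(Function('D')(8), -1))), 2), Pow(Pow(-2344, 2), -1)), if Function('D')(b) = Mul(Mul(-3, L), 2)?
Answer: Rational(43020481, 197796096) ≈ 0.21750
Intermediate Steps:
L = -14 (L = Add(-20, 6) = -14)
Function('D')(b) = 84 (Function('D')(b) = Mul(Mul(-3, -14), 2) = Mul(42, 2) = 84)
Mul(Pow(Add(-1097, Mul(322, Pow(Function('D')(8), -1))), 2), Pow(Pow(-2344, 2), -1)) = Mul(Pow(Add(-1097, Mul(322, Pow(84, -1))), 2), Pow(Pow(-2344, 2), -1)) = Mul(Pow(Add(-1097, Mul(322, Rational(1, 84))), 2), Pow(5494336, -1)) = Mul(Pow(Add(-1097, Rational(23, 6)), 2), Rational(1, 5494336)) = Mul(Pow(Rational(-6559, 6), 2), Rational(1, 5494336)) = Mul(Rational(43020481, 36), Rational(1, 5494336)) = Rational(43020481, 197796096)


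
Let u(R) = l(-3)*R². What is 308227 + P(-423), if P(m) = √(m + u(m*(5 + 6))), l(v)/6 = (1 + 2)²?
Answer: 308227 + 3*√129902407 ≈ 3.4242e+5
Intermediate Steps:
l(v) = 54 (l(v) = 6*(1 + 2)² = 6*3² = 6*9 = 54)
u(R) = 54*R²
P(m) = √(m + 6534*m²) (P(m) = √(m + 54*(m*(5 + 6))²) = √(m + 54*(m*11)²) = √(m + 54*(11*m)²) = √(m + 54*(121*m²)) = √(m + 6534*m²))
308227 + P(-423) = 308227 + √(-423*(1 + 6534*(-423))) = 308227 + √(-423*(1 - 2763882)) = 308227 + √(-423*(-2763881)) = 308227 + √1169121663 = 308227 + 3*√129902407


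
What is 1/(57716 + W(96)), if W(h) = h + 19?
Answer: 1/57831 ≈ 1.7292e-5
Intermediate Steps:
W(h) = 19 + h
1/(57716 + W(96)) = 1/(57716 + (19 + 96)) = 1/(57716 + 115) = 1/57831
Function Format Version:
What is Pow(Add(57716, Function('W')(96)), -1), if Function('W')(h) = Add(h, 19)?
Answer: Rational(1, 57831) ≈ 1.7292e-5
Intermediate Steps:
Function('W')(h) = Add(19, h)
Pow(Add(57716, Function('W')(96)), -1) = Pow(Add(57716, Add(19, 96)), -1) = Pow(Add(57716, 115), -1) = Pow(57831, -1) = Rational(1, 57831)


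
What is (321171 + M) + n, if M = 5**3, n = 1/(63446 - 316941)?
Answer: 81446929519/253495 ≈ 3.2130e+5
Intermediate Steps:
n = -1/253495 (n = 1/(-253495) = -1/253495 ≈ -3.9448e-6)
M = 125
(321171 + M) + n = (321171 + 125) - 1/253495 = 321296 - 1/253495 = 81446929519/253495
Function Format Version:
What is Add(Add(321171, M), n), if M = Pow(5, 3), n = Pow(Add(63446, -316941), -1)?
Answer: Rational(81446929519, 253495) ≈ 3.2130e+5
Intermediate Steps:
n = Rational(-1, 253495) (n = Pow(-253495, -1) = Rational(-1, 253495) ≈ -3.9448e-6)
M = 125
Add(Add(321171, M), n) = Add(Add(321171, 125), Rational(-1, 253495)) = Add(321296, Rational(-1, 253495)) = Rational(81446929519, 253495)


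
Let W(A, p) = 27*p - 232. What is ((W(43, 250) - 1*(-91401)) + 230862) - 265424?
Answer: 63357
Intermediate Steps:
W(A, p) = -232 + 27*p
((W(43, 250) - 1*(-91401)) + 230862) - 265424 = (((-232 + 27*250) - 1*(-91401)) + 230862) - 265424 = (((-232 + 6750) + 91401) + 230862) - 265424 = ((6518 + 91401) + 230862) - 265424 = (97919 + 230862) - 265424 = 328781 - 265424 = 63357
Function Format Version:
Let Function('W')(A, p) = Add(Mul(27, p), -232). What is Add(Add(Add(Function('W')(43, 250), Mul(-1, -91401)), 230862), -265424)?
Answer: 63357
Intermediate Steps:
Function('W')(A, p) = Add(-232, Mul(27, p))
Add(Add(Add(Function('W')(43, 250), Mul(-1, -91401)), 230862), -265424) = Add(Add(Add(Add(-232, Mul(27, 250)), Mul(-1, -91401)), 230862), -265424) = Add(Add(Add(Add(-232, 6750), 91401), 230862), -265424) = Add(Add(Add(6518, 91401), 230862), -265424) = Add(Add(97919, 230862), -265424) = Add(328781, -265424) = 63357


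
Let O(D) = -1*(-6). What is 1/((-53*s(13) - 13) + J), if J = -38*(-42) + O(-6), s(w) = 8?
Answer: 1/1165 ≈ 0.00085837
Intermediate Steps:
O(D) = 6
J = 1602 (J = -38*(-42) + 6 = 1596 + 6 = 1602)
1/((-53*s(13) - 13) + J) = 1/((-53*8 - 13) + 1602) = 1/((-424 - 13) + 1602) = 1/(-437 + 1602) = 1/1165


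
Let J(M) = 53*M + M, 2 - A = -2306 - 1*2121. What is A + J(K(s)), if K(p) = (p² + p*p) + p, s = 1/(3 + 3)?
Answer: 4441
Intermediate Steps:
A = 4429 (A = 2 - (-2306 - 1*2121) = 2 - (-2306 - 2121) = 2 - 1*(-4427) = 2 + 4427 = 4429)
s = ⅙ (s = 1/6 = ⅙ ≈ 0.16667)
K(p) = p + 2*p² (K(p) = (p² + p²) + p = 2*p² + p = p + 2*p²)
J(M) = 54*M
A + J(K(s)) = 4429 + 54*((1 + 2*(⅙))/6) = 4429 + 54*((1 + ⅓)/6) = 4429 + 54*((⅙)*(4/3)) = 4429 + 54*(2/9) = 4429 + 12 = 4441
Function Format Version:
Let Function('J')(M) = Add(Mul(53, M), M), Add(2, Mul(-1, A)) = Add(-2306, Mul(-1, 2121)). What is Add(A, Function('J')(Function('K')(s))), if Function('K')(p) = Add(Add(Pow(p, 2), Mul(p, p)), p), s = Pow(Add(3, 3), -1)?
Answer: 4441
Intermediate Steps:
A = 4429 (A = Add(2, Mul(-1, Add(-2306, Mul(-1, 2121)))) = Add(2, Mul(-1, Add(-2306, -2121))) = Add(2, Mul(-1, -4427)) = Add(2, 4427) = 4429)
s = Rational(1, 6) (s = Pow(6, -1) = Rational(1, 6) ≈ 0.16667)
Function('K')(p) = Add(p, Mul(2, Pow(p, 2))) (Function('K')(p) = Add(Add(Pow(p, 2), Pow(p, 2)), p) = Add(Mul(2, Pow(p, 2)), p) = Add(p, Mul(2, Pow(p, 2))))
Function('J')(M) = Mul(54, M)
Add(A, Function('J')(Function('K')(s))) = Add(4429, Mul(54, Mul(Rational(1, 6), Add(1, Mul(2, Rational(1, 6)))))) = Add(4429, Mul(54, Mul(Rational(1, 6), Add(1, Rational(1, 3))))) = Add(4429, Mul(54, Mul(Rational(1, 6), Rational(4, 3)))) = Add(4429, Mul(54, Rational(2, 9))) = Add(4429, 12) = 4441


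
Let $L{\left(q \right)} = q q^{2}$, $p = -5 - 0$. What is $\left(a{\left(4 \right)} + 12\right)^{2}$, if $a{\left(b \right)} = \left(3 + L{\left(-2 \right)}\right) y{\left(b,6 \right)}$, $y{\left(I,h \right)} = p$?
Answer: $1369$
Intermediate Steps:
$p = -5$ ($p = -5 + 0 = -5$)
$y{\left(I,h \right)} = -5$
$L{\left(q \right)} = q^{3}$
$a{\left(b \right)} = 25$ ($a{\left(b \right)} = \left(3 + \left(-2\right)^{3}\right) \left(-5\right) = \left(3 - 8\right) \left(-5\right) = \left(-5\right) \left(-5\right) = 25$)
$\left(a{\left(4 \right)} + 12\right)^{2} = \left(25 + 12\right)^{2} = 37^{2} = 1369$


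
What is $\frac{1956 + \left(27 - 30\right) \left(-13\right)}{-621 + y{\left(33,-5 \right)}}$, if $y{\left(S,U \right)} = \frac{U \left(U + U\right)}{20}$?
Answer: $- \frac{3990}{1237} \approx -3.2255$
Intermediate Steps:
$y{\left(S,U \right)} = \frac{U^{2}}{10}$ ($y{\left(S,U \right)} = U 2 U \frac{1}{20} = 2 U^{2} \cdot \frac{1}{20} = \frac{U^{2}}{10}$)
$\frac{1956 + \left(27 - 30\right) \left(-13\right)}{-621 + y{\left(33,-5 \right)}} = \frac{1956 + \left(27 - 30\right) \left(-13\right)}{-621 + \frac{\left(-5\right)^{2}}{10}} = \frac{1956 - -39}{-621 + \frac{1}{10} \cdot 25} = \frac{1956 + 39}{-621 + \frac{5}{2}} = \frac{1995}{- \frac{1237}{2}} = 1995 \left(- \frac{2}{1237}\right) = - \frac{3990}{1237}$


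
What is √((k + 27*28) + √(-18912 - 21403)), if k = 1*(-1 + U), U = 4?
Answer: √(759 + I*√40315) ≈ 27.786 + 3.6131*I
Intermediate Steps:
k = 3 (k = 1*(-1 + 4) = 1*3 = 3)
√((k + 27*28) + √(-18912 - 21403)) = √((3 + 27*28) + √(-18912 - 21403)) = √((3 + 756) + √(-40315)) = √(759 + I*√40315)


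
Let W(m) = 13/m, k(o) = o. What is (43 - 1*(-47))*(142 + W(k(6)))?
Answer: 12975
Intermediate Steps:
(43 - 1*(-47))*(142 + W(k(6))) = (43 - 1*(-47))*(142 + 13/6) = (43 + 47)*(142 + 13*(⅙)) = 90*(142 + 13/6) = 90*(865/6) = 12975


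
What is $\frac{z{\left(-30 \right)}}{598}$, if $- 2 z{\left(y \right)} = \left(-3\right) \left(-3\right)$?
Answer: $- \frac{9}{1196} \approx -0.0075251$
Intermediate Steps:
$z{\left(y \right)} = - \frac{9}{2}$ ($z{\left(y \right)} = - \frac{\left(-3\right) \left(-3\right)}{2} = \left(- \frac{1}{2}\right) 9 = - \frac{9}{2}$)
$\frac{z{\left(-30 \right)}}{598} = - \frac{9}{2 \cdot 598} = \left(- \frac{9}{2}\right) \frac{1}{598} = - \frac{9}{1196}$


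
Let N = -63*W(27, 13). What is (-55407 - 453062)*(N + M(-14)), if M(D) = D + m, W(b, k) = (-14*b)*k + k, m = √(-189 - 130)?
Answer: -156989295281 - 508469*I*√319 ≈ -1.5699e+11 - 9.0816e+6*I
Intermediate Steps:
m = I*√319 (m = √(-319) = I*√319 ≈ 17.861*I)
W(b, k) = k - 14*b*k (W(b, k) = -14*b*k + k = k - 14*b*k)
N = 308763 (N = -819*(1 - 14*27) = -819*(1 - 378) = -819*(-377) = -63*(-4901) = 308763)
M(D) = D + I*√319
(-55407 - 453062)*(N + M(-14)) = (-55407 - 453062)*(308763 + (-14 + I*√319)) = -508469*(308749 + I*√319) = -156989295281 - 508469*I*√319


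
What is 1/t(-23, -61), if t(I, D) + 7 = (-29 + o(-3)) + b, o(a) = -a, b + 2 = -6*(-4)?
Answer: -1/11 ≈ -0.090909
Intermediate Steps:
b = 22 (b = -2 - 6*(-4) = -2 + 24 = 22)
t(I, D) = -11 (t(I, D) = -7 + ((-29 - 1*(-3)) + 22) = -7 + ((-29 + 3) + 22) = -7 + (-26 + 22) = -7 - 4 = -11)
1/t(-23, -61) = 1/(-11) = -1/11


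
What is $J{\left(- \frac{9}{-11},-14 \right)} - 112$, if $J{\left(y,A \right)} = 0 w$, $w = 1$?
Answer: $-112$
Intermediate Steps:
$J{\left(y,A \right)} = 0$ ($J{\left(y,A \right)} = 0 \cdot 1 = 0$)
$J{\left(- \frac{9}{-11},-14 \right)} - 112 = 0 - 112 = -112$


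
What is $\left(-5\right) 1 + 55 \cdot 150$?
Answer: $8245$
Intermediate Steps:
$\left(-5\right) 1 + 55 \cdot 150 = -5 + 8250 = 8245$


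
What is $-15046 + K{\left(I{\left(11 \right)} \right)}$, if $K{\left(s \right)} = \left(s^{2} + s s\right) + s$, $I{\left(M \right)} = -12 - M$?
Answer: $-14011$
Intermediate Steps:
$K{\left(s \right)} = s + 2 s^{2}$ ($K{\left(s \right)} = \left(s^{2} + s^{2}\right) + s = 2 s^{2} + s = s + 2 s^{2}$)
$-15046 + K{\left(I{\left(11 \right)} \right)} = -15046 + \left(-12 - 11\right) \left(1 + 2 \left(-12 - 11\right)\right) = -15046 - 23 \left(1 + 2 \left(-23\right)\right) = -15046 - 23 \left(1 - 46\right) = -15046 - -1035 = -15046 + 1035 = -14011$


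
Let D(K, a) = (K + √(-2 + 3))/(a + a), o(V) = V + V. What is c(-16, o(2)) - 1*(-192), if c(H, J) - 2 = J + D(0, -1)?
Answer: 395/2 ≈ 197.50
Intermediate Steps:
o(V) = 2*V
D(K, a) = (1 + K)/(2*a) (D(K, a) = (K + √1)/((2*a)) = (K + 1)*(1/(2*a)) = (1 + K)*(1/(2*a)) = (1 + K)/(2*a))
c(H, J) = 3/2 + J (c(H, J) = 2 + (J + (½)*(1 + 0)/(-1)) = 2 + (J + (½)*(-1)*1) = 2 + (J - ½) = 2 + (-½ + J) = 3/2 + J)
c(-16, o(2)) - 1*(-192) = (3/2 + 2*2) - 1*(-192) = (3/2 + 4) + 192 = 11/2 + 192 = 395/2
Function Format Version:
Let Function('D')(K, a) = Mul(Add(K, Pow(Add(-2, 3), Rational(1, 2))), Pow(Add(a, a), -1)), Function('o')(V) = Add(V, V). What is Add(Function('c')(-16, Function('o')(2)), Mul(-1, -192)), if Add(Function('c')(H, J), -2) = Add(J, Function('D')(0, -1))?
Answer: Rational(395, 2) ≈ 197.50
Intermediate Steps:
Function('o')(V) = Mul(2, V)
Function('D')(K, a) = Mul(Rational(1, 2), Pow(a, -1), Add(1, K)) (Function('D')(K, a) = Mul(Add(K, Pow(1, Rational(1, 2))), Pow(Mul(2, a), -1)) = Mul(Add(K, 1), Mul(Rational(1, 2), Pow(a, -1))) = Mul(Add(1, K), Mul(Rational(1, 2), Pow(a, -1))) = Mul(Rational(1, 2), Pow(a, -1), Add(1, K)))
Function('c')(H, J) = Add(Rational(3, 2), J) (Function('c')(H, J) = Add(2, Add(J, Mul(Rational(1, 2), Pow(-1, -1), Add(1, 0)))) = Add(2, Add(J, Mul(Rational(1, 2), -1, 1))) = Add(2, Add(J, Rational(-1, 2))) = Add(2, Add(Rational(-1, 2), J)) = Add(Rational(3, 2), J))
Add(Function('c')(-16, Function('o')(2)), Mul(-1, -192)) = Add(Add(Rational(3, 2), Mul(2, 2)), Mul(-1, -192)) = Add(Add(Rational(3, 2), 4), 192) = Add(Rational(11, 2), 192) = Rational(395, 2)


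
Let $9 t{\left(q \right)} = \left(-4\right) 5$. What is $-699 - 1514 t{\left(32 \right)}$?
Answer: $\frac{23989}{9} \approx 2665.4$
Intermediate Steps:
$t{\left(q \right)} = - \frac{20}{9}$ ($t{\left(q \right)} = \frac{\left(-4\right) 5}{9} = \frac{1}{9} \left(-20\right) = - \frac{20}{9}$)
$-699 - 1514 t{\left(32 \right)} = -699 - - \frac{30280}{9} = -699 + \frac{30280}{9} = \frac{23989}{9}$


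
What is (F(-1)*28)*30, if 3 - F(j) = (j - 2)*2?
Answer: 7560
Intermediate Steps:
F(j) = 7 - 2*j (F(j) = 3 - (j - 2)*2 = 3 - (-2 + j)*2 = 3 - (-4 + 2*j) = 3 + (4 - 2*j) = 7 - 2*j)
(F(-1)*28)*30 = ((7 - 2*(-1))*28)*30 = ((7 + 2)*28)*30 = (9*28)*30 = 252*30 = 7560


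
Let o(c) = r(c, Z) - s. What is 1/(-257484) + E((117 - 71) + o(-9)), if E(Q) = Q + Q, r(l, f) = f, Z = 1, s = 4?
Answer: 22143623/257484 ≈ 86.000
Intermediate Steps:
o(c) = -3 (o(c) = 1 - 1*4 = 1 - 4 = -3)
E(Q) = 2*Q
1/(-257484) + E((117 - 71) + o(-9)) = 1/(-257484) + 2*((117 - 71) - 3) = -1/257484 + 2*(46 - 3) = -1/257484 + 2*43 = -1/257484 + 86 = 22143623/257484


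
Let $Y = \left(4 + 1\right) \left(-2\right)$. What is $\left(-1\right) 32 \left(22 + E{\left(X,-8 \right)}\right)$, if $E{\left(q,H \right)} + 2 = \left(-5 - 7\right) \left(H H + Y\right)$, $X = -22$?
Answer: $20096$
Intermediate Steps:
$Y = -10$ ($Y = 5 \left(-2\right) = -10$)
$E{\left(q,H \right)} = 118 - 12 H^{2}$ ($E{\left(q,H \right)} = -2 + \left(-5 - 7\right) \left(H H - 10\right) = -2 - 12 \left(H^{2} - 10\right) = -2 - 12 \left(-10 + H^{2}\right) = -2 - \left(-120 + 12 H^{2}\right) = 118 - 12 H^{2}$)
$\left(-1\right) 32 \left(22 + E{\left(X,-8 \right)}\right) = \left(-1\right) 32 \left(22 + \left(118 - 12 \left(-8\right)^{2}\right)\right) = - 32 \left(22 + \left(118 - 768\right)\right) = - 32 \left(22 - 650\right) = \left(-32\right) \left(-628\right) = 20096$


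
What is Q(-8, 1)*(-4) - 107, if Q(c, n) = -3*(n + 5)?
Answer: -35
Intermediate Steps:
Q(c, n) = -15 - 3*n (Q(c, n) = -3*(5 + n) = -15 - 3*n)
Q(-8, 1)*(-4) - 107 = (-15 - 3*1)*(-4) - 107 = (-15 - 3)*(-4) - 107 = -18*(-4) - 107 = 72 - 107 = -35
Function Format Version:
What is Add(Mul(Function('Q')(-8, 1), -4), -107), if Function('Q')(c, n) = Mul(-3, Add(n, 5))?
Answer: -35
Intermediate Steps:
Function('Q')(c, n) = Add(-15, Mul(-3, n)) (Function('Q')(c, n) = Mul(-3, Add(5, n)) = Add(-15, Mul(-3, n)))
Add(Mul(Function('Q')(-8, 1), -4), -107) = Add(Mul(Add(-15, Mul(-3, 1)), -4), -107) = Add(Mul(Add(-15, -3), -4), -107) = Add(Mul(-18, -4), -107) = Add(72, -107) = -35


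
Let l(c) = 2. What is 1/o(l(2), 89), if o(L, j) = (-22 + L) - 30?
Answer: -1/50 ≈ -0.020000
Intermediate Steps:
o(L, j) = -52 + L
1/o(l(2), 89) = 1/(-52 + 2) = 1/(-50) = -1/50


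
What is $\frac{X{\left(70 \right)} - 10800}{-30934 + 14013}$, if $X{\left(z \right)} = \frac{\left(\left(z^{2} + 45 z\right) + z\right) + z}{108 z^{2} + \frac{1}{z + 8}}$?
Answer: $\frac{445797451980}{698458286521} \approx 0.63826$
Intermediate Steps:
$X{\left(z \right)} = \frac{z^{2} + 47 z}{\frac{1}{8 + z} + 108 z^{2}}$ ($X{\left(z \right)} = \frac{\left(z^{2} + 46 z\right) + z}{108 z^{2} + \frac{1}{8 + z}} = \frac{z^{2} + 47 z}{\frac{1}{8 + z} + 108 z^{2}}$)
$\frac{X{\left(70 \right)} - 10800}{-30934 + 14013} = \frac{\frac{70 \left(376 + 70^{2} + 55 \cdot 70\right)}{1 + 108 \cdot 70^{3} + 864 \cdot 70^{2}} - 10800}{-30934 + 14013} = \frac{\frac{70 \left(376 + 4900 + 3850\right)}{1 + 108 \cdot 343000 + 864 \cdot 4900} - 10800}{-16921} = \left(70 \frac{1}{1 + 37044000 + 4233600} \cdot 9126 - 10800\right) \left(- \frac{1}{16921}\right) = \left(70 \cdot \frac{1}{41277601} \cdot 9126 - 10800\right) \left(- \frac{1}{16921}\right) = \left(\frac{638820}{41277601} - 10800\right) \left(- \frac{1}{16921}\right) = \left(- \frac{445797451980}{41277601}\right) \left(- \frac{1}{16921}\right) = \frac{445797451980}{698458286521}$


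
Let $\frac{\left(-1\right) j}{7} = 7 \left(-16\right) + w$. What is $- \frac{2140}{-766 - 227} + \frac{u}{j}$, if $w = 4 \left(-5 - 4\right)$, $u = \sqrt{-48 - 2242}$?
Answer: $\frac{2140}{993} + \frac{i \sqrt{2290}}{1036} \approx 2.1551 + 0.046191 i$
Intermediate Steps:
$u = i \sqrt{2290}$ ($u = \sqrt{-2290} = i \sqrt{2290} \approx 47.854 i$)
$w = -36$ ($w = 4 \left(-9\right) = -36$)
$j = 1036$ ($j = - 7 \left(7 \left(-16\right) - 36\right) = - 7 \left(-112 - 36\right) = \left(-7\right) \left(-148\right) = 1036$)
$- \frac{2140}{-766 - 227} + \frac{u}{j} = - \frac{2140}{-766 - 227} + \frac{i \sqrt{2290}}{1036} = - \frac{2140}{-993} + i \sqrt{2290} \cdot \frac{1}{1036} = \left(-2140\right) \left(- \frac{1}{993}\right) + \frac{i \sqrt{2290}}{1036} = \frac{2140}{993} + \frac{i \sqrt{2290}}{1036}$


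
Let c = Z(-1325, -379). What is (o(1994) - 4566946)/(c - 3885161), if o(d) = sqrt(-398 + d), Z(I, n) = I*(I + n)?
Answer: 4566946/1627361 - 2*sqrt(399)/1627361 ≈ 2.8063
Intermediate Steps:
c = 2257800 (c = -1325*(-1325 - 379) = -1325*(-1704) = 2257800)
(o(1994) - 4566946)/(c - 3885161) = (sqrt(-398 + 1994) - 4566946)/(2257800 - 3885161) = (sqrt(1596) - 4566946)/(-1627361) = (2*sqrt(399) - 4566946)*(-1/1627361) = (-4566946 + 2*sqrt(399))*(-1/1627361) = 4566946/1627361 - 2*sqrt(399)/1627361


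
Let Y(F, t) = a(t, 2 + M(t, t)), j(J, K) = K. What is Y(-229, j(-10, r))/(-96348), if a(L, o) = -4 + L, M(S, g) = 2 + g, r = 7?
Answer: -1/32116 ≈ -3.1137e-5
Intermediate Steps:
Y(F, t) = -4 + t
Y(-229, j(-10, r))/(-96348) = (-4 + 7)/(-96348) = 3*(-1/96348) = -1/32116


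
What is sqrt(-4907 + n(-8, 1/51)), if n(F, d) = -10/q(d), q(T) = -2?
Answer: I*sqrt(4902) ≈ 70.014*I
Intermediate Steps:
n(F, d) = 5 (n(F, d) = -10/(-2) = -10*(-1/2) = 5)
sqrt(-4907 + n(-8, 1/51)) = sqrt(-4907 + 5) = sqrt(-4902) = I*sqrt(4902)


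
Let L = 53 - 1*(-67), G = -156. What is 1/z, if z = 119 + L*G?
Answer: -1/18601 ≈ -5.3761e-5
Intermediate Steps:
L = 120 (L = 53 + 67 = 120)
z = -18601 (z = 119 + 120*(-156) = 119 - 18720 = -18601)
1/z = 1/(-18601) = -1/18601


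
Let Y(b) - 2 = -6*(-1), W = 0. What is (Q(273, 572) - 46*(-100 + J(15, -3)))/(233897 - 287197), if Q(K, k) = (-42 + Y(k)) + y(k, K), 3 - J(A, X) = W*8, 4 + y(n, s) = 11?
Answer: -887/10660 ≈ -0.083208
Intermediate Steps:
y(n, s) = 7 (y(n, s) = -4 + 11 = 7)
Y(b) = 8 (Y(b) = 2 - 6*(-1) = 2 + 6 = 8)
J(A, X) = 3 (J(A, X) = 3 - 0*8 = 3 - 1*0 = 3 + 0 = 3)
Q(K, k) = -27 (Q(K, k) = (-42 + 8) + 7 = -34 + 7 = -27)
(Q(273, 572) - 46*(-100 + J(15, -3)))/(233897 - 287197) = (-27 - 46*(-100 + 3))/(233897 - 287197) = (-27 - 46*(-97))/(-53300) = (-27 + 4462)*(-1/53300) = 4435*(-1/53300) = -887/10660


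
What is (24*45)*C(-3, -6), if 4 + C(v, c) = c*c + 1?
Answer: 35640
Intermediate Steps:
C(v, c) = -3 + c² (C(v, c) = -4 + (c*c + 1) = -4 + (c² + 1) = -4 + (1 + c²) = -3 + c²)
(24*45)*C(-3, -6) = (24*45)*(-3 + (-6)²) = 1080*(-3 + 36) = 1080*33 = 35640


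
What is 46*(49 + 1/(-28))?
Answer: 31533/14 ≈ 2252.4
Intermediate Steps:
46*(49 + 1/(-28)) = 46*(49 - 1/28) = 46*(1371/28) = 31533/14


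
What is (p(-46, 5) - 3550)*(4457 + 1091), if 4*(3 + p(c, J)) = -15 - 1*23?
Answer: -19764750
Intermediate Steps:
p(c, J) = -25/2 (p(c, J) = -3 + (-15 - 1*23)/4 = -3 + (-15 - 23)/4 = -3 + (¼)*(-38) = -3 - 19/2 = -25/2)
(p(-46, 5) - 3550)*(4457 + 1091) = (-25/2 - 3550)*(4457 + 1091) = -7125/2*5548 = -19764750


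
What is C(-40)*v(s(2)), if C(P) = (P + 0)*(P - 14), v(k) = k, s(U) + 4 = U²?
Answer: 0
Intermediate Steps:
s(U) = -4 + U²
C(P) = P*(-14 + P)
C(-40)*v(s(2)) = (-40*(-14 - 40))*(-4 + 2²) = (-40*(-54))*(-4 + 4) = 2160*0 = 0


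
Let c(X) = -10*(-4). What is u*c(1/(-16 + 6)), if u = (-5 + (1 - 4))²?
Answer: 2560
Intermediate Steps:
c(X) = 40
u = 64 (u = (-5 - 3)² = (-8)² = 64)
u*c(1/(-16 + 6)) = 64*40 = 2560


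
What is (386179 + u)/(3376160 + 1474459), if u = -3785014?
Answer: -1132945/1616873 ≈ -0.70070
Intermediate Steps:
(386179 + u)/(3376160 + 1474459) = (386179 - 3785014)/(3376160 + 1474459) = -3398835/4850619 = -3398835*1/4850619 = -1132945/1616873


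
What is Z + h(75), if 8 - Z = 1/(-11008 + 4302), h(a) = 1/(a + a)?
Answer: 2013514/251475 ≈ 8.0068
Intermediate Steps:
h(a) = 1/(2*a)
Z = 53649/6706 (Z = 8 - 1/(-11008 + 4302) = 8 - 1/(-6706) = 8 - 1*(-1/6706) = 8 + 1/6706 = 53649/6706 ≈ 8.0002)
Z + h(75) = 53649/6706 + (½)/75 = 53649/6706 + (½)*(1/75) = 53649/6706 + 1/150 = 2013514/251475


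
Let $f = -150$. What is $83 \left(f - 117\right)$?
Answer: $-22161$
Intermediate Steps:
$83 \left(f - 117\right) = 83 \left(-150 - 117\right) = 83 \left(-267\right) = -22161$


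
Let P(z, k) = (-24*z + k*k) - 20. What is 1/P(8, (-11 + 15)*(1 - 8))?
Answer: 1/572 ≈ 0.0017483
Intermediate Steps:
P(z, k) = -20 + k² - 24*z (P(z, k) = (-24*z + k²) - 20 = (k² - 24*z) - 20 = -20 + k² - 24*z)
1/P(8, (-11 + 15)*(1 - 8)) = 1/(-20 + ((-11 + 15)*(1 - 8))² - 24*8) = 1/(-20 + (4*(-7))² - 192) = 1/(-20 + (-28)² - 192) = 1/(-20 + 784 - 192) = 1/572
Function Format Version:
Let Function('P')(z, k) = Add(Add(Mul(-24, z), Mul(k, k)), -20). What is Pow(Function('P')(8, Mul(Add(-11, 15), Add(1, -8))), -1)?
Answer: Rational(1, 572) ≈ 0.0017483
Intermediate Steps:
Function('P')(z, k) = Add(-20, Pow(k, 2), Mul(-24, z)) (Function('P')(z, k) = Add(Add(Mul(-24, z), Pow(k, 2)), -20) = Add(Add(Pow(k, 2), Mul(-24, z)), -20) = Add(-20, Pow(k, 2), Mul(-24, z)))
Pow(Function('P')(8, Mul(Add(-11, 15), Add(1, -8))), -1) = Pow(Add(-20, Pow(Mul(Add(-11, 15), Add(1, -8)), 2), Mul(-24, 8)), -1) = Pow(Add(-20, Pow(Mul(4, -7), 2), -192), -1) = Pow(Add(-20, Pow(-28, 2), -192), -1) = Pow(Add(-20, 784, -192), -1) = Pow(572, -1) = Rational(1, 572)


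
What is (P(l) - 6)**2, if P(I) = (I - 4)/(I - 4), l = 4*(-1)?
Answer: 25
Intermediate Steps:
l = -4
P(I) = 1 (P(I) = (-4 + I)/(-4 + I) = 1)
(P(l) - 6)**2 = (1 - 6)**2 = (-5)**2 = 25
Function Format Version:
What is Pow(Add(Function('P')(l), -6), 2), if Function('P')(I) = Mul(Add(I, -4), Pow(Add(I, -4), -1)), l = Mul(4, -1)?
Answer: 25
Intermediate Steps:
l = -4
Function('P')(I) = 1 (Function('P')(I) = Mul(Add(-4, I), Pow(Add(-4, I), -1)) = 1)
Pow(Add(Function('P')(l), -6), 2) = Pow(Add(1, -6), 2) = Pow(-5, 2) = 25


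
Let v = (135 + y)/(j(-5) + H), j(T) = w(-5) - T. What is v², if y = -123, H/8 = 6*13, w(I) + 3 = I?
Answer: 16/42849 ≈ 0.00037340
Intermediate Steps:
w(I) = -3 + I
H = 624 (H = 8*(6*13) = 8*78 = 624)
j(T) = -8 - T (j(T) = (-3 - 5) - T = -8 - T)
v = 4/207 (v = (135 - 123)/((-8 - 1*(-5)) + 624) = 12/((-8 + 5) + 624) = 12/(-3 + 624) = 12/621 = 12*(1/621) = 4/207 ≈ 0.019324)
v² = (4/207)² = 16/42849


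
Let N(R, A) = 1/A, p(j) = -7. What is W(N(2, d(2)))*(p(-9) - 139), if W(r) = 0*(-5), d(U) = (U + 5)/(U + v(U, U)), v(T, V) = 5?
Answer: 0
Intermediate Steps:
d(U) = 1 (d(U) = (U + 5)/(U + 5) = (5 + U)/(5 + U) = 1)
W(r) = 0
W(N(2, d(2)))*(p(-9) - 139) = 0*(-7 - 139) = 0*(-146) = 0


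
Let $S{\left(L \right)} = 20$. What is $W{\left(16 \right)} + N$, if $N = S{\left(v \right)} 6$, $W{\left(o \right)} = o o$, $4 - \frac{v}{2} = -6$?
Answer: $376$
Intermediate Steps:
$v = 20$ ($v = 8 - -12 = 8 + 12 = 20$)
$W{\left(o \right)} = o^{2}$
$N = 120$ ($N = 20 \cdot 6 = 120$)
$W{\left(16 \right)} + N = 16^{2} + 120 = 256 + 120 = 376$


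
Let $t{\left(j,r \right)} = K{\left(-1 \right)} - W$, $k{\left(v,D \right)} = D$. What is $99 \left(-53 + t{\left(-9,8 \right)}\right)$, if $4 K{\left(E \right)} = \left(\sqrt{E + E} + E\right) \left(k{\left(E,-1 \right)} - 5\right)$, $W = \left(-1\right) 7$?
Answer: $- \frac{8811}{2} - \frac{297 i \sqrt{2}}{2} \approx -4405.5 - 210.01 i$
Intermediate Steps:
$W = -7$
$K{\left(E \right)} = - \frac{3 E}{2} - \frac{3 \sqrt{2} \sqrt{E}}{2}$ ($K{\left(E \right)} = \frac{\left(\sqrt{E + E} + E\right) \left(-1 - 5\right)}{4} = \frac{\left(\sqrt{2 E} + E\right) \left(-6\right)}{4} = \frac{\left(\sqrt{2} \sqrt{E} + E\right) \left(-6\right)}{4} = \frac{\left(E + \sqrt{2} \sqrt{E}\right) \left(-6\right)}{4} = \frac{- 6 E - 6 \sqrt{2} \sqrt{E}}{4} = - \frac{3 E}{2} - \frac{3 \sqrt{2} \sqrt{E}}{2}$)
$t{\left(j,r \right)} = \frac{17}{2} - \frac{3 i \sqrt{2}}{2}$ ($t{\left(j,r \right)} = \left(\left(- \frac{3}{2}\right) \left(-1\right) - \frac{3 \sqrt{2} \sqrt{-1}}{2}\right) - -7 = \left(\frac{3}{2} - \frac{3 \sqrt{2} i}{2}\right) + 7 = \left(\frac{3}{2} - \frac{3 i \sqrt{2}}{2}\right) + 7 = \frac{17}{2} - \frac{3 i \sqrt{2}}{2}$)
$99 \left(-53 + t{\left(-9,8 \right)}\right) = 99 \left(-53 + \left(\frac{17}{2} - \frac{3 i \sqrt{2}}{2}\right)\right) = 99 \left(- \frac{89}{2} - \frac{3 i \sqrt{2}}{2}\right) = - \frac{8811}{2} - \frac{297 i \sqrt{2}}{2}$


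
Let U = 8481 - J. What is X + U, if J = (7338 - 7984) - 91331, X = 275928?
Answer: 376386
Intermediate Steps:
J = -91977 (J = -646 - 91331 = -91977)
U = 100458 (U = 8481 - 1*(-91977) = 8481 + 91977 = 100458)
X + U = 275928 + 100458 = 376386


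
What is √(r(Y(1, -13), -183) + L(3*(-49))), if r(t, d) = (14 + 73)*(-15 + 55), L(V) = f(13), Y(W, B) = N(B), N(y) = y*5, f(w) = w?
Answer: √3493 ≈ 59.102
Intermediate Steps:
N(y) = 5*y
Y(W, B) = 5*B
L(V) = 13
r(t, d) = 3480 (r(t, d) = 87*40 = 3480)
√(r(Y(1, -13), -183) + L(3*(-49))) = √(3480 + 13) = √3493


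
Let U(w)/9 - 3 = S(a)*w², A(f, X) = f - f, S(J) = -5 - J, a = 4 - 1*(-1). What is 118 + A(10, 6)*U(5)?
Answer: 118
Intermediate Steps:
a = 5 (a = 4 + 1 = 5)
A(f, X) = 0
U(w) = 27 - 90*w² (U(w) = 27 + 9*((-5 - 1*5)*w²) = 27 + 9*((-5 - 5)*w²) = 27 + 9*(-10*w²) = 27 - 90*w²)
118 + A(10, 6)*U(5) = 118 + 0*(27 - 90*5²) = 118 + 0*(27 - 90*25) = 118 + 0*(27 - 2250) = 118 + 0*(-2223) = 118 + 0 = 118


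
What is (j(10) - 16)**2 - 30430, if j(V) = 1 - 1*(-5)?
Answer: -30330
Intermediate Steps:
j(V) = 6 (j(V) = 1 + 5 = 6)
(j(10) - 16)**2 - 30430 = (6 - 16)**2 - 30430 = (-10)**2 - 30430 = 100 - 30430 = -30330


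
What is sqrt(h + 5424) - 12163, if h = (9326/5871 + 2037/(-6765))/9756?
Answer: -12163 + sqrt(2513495008592411429339655)/21526784730 ≈ -12089.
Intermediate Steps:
h = 17043721/129160708380 (h = (9326*(1/5871) + 2037*(-1/6765))*(1/9756) = (9326/5871 - 679/2255)*(1/9756) = (17043721/13239105)*(1/9756) = 17043721/129160708380 ≈ 0.00013196)
sqrt(h + 5424) - 12163 = sqrt(17043721/129160708380 + 5424) - 12163 = sqrt(700567699296841/129160708380) - 12163 = sqrt(2513495008592411429339655)/21526784730 - 12163 = -12163 + sqrt(2513495008592411429339655)/21526784730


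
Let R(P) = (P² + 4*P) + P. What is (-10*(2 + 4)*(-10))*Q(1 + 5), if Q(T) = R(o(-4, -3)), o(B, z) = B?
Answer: -2400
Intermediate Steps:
R(P) = P² + 5*P
Q(T) = -4 (Q(T) = -4*(5 - 4) = -4*1 = -4)
(-10*(2 + 4)*(-10))*Q(1 + 5) = (-10*(2 + 4)*(-10))*(-4) = (-10*6*(-10))*(-4) = -60*(-10)*(-4) = 600*(-4) = -2400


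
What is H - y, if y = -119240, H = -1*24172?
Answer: 95068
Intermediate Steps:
H = -24172
H - y = -24172 - 1*(-119240) = -24172 + 119240 = 95068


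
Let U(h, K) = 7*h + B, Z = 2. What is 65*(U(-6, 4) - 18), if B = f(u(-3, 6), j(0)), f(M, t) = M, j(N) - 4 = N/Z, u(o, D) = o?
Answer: -4095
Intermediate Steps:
j(N) = 4 + N/2
B = -3
U(h, K) = -3 + 7*h (U(h, K) = 7*h - 3 = -3 + 7*h)
65*(U(-6, 4) - 18) = 65*((-3 + 7*(-6)) - 18) = 65*((-3 - 42) - 18) = 65*(-45 - 18) = 65*(-63) = -4095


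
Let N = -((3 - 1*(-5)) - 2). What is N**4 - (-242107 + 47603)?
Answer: 195800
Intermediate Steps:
N = -6 (N = -((3 + 5) - 2) = -(8 - 2) = -1*6 = -6)
N**4 - (-242107 + 47603) = (-6)**4 - (-242107 + 47603) = 1296 - 1*(-194504) = 1296 + 194504 = 195800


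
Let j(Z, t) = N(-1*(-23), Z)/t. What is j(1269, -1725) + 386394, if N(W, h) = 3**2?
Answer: 222176547/575 ≈ 3.8639e+5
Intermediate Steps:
N(W, h) = 9
j(Z, t) = 9/t
j(1269, -1725) + 386394 = 9/(-1725) + 386394 = 9*(-1/1725) + 386394 = -3/575 + 386394 = 222176547/575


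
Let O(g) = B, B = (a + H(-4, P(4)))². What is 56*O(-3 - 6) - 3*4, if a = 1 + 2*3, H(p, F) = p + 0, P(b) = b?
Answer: 492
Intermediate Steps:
H(p, F) = p
a = 7 (a = 1 + 6 = 7)
B = 9 (B = (7 - 4)² = 3² = 9)
O(g) = 9
56*O(-3 - 6) - 3*4 = 56*9 - 3*4 = 504 - 12 = 492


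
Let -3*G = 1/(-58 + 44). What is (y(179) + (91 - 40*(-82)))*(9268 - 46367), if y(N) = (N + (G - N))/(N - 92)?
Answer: -456971940865/3654 ≈ -1.2506e+8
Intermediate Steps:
G = 1/42 (G = -1/(3*(-58 + 44)) = -⅓/(-14) = -⅓*(-1/14) = 1/42 ≈ 0.023810)
y(N) = 1/(42*(-92 + N)) (y(N) = (N + (1/42 - N))/(N - 92) = 1/(42*(-92 + N)))
(y(179) + (91 - 40*(-82)))*(9268 - 46367) = (1/(42*(-92 + 179)) + (91 - 40*(-82)))*(9268 - 46367) = ((1/42)/87 + (91 + 3280))*(-37099) = ((1/42)*(1/87) + 3371)*(-37099) = (1/3654 + 3371)*(-37099) = (12317635/3654)*(-37099) = -456971940865/3654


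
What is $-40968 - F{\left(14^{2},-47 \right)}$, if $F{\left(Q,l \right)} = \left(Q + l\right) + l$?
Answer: $-41070$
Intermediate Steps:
$F{\left(Q,l \right)} = Q + 2 l$
$-40968 - F{\left(14^{2},-47 \right)} = -40968 - \left(14^{2} + 2 \left(-47\right)\right) = -40968 - \left(196 - 94\right) = -40968 - 102 = -41070$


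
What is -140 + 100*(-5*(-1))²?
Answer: 2360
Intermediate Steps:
-140 + 100*(-5*(-1))² = -140 + 100*5² = -140 + 100*25 = -140 + 2500 = 2360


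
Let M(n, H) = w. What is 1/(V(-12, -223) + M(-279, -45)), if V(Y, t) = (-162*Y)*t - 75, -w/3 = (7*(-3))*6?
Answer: -1/433209 ≈ -2.3084e-6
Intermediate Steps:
w = 378 (w = -3*7*(-3)*6 = -(-63)*6 = -3*(-126) = 378)
M(n, H) = 378
V(Y, t) = -75 - 162*Y*t (V(Y, t) = -162*Y*t - 75 = -75 - 162*Y*t)
1/(V(-12, -223) + M(-279, -45)) = 1/((-75 - 162*(-12)*(-223)) + 378) = 1/((-75 - 433512) + 378) = 1/(-433587 + 378) = 1/(-433209) = -1/433209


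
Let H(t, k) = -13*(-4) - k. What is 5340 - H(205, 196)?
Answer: 5484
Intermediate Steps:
H(t, k) = 52 - k
5340 - H(205, 196) = 5340 - (52 - 1*196) = 5340 - (52 - 196) = 5340 - 1*(-144) = 5340 + 144 = 5484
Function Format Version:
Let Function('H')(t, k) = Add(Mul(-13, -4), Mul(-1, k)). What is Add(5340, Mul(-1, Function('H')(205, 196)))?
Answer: 5484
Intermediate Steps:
Function('H')(t, k) = Add(52, Mul(-1, k))
Add(5340, Mul(-1, Function('H')(205, 196))) = Add(5340, Mul(-1, Add(52, Mul(-1, 196)))) = Add(5340, Mul(-1, Add(52, -196))) = Add(5340, Mul(-1, -144)) = Add(5340, 144) = 5484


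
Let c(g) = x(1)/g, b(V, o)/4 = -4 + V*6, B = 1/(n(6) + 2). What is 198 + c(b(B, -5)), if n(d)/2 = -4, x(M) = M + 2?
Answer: 3957/20 ≈ 197.85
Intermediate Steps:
x(M) = 2 + M
n(d) = -8 (n(d) = 2*(-4) = -8)
B = -⅙ (B = 1/(-8 + 2) = 1/(-6) = -⅙ ≈ -0.16667)
b(V, o) = -16 + 24*V (b(V, o) = 4*(-4 + V*6) = 4*(-4 + 6*V) = -16 + 24*V)
c(g) = 3/g (c(g) = (2 + 1)/g = 3/g)
198 + c(b(B, -5)) = 198 + 3/(-16 + 24*(-⅙)) = 198 + 3/(-16 - 4) = 198 + 3/(-20) = 198 + 3*(-1/20) = 198 - 3/20 = 3957/20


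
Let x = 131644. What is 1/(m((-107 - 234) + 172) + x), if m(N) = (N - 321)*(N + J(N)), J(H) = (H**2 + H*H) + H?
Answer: -1/27692516 ≈ -3.6111e-8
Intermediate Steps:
J(H) = H + 2*H**2 (J(H) = (H**2 + H**2) + H = 2*H**2 + H = H + 2*H**2)
m(N) = (-321 + N)*(N + N*(1 + 2*N)) (m(N) = (N - 321)*(N + N*(1 + 2*N)) = (-321 + N)*(N + N*(1 + 2*N)))
1/(m((-107 - 234) + 172) + x) = 1/(2*((-107 - 234) + 172)*(-321 + ((-107 - 234) + 172)**2 - 320*((-107 - 234) + 172)) + 131644) = 1/(2*(-341 + 172)*(-321 + (-341 + 172)**2 - 320*(-341 + 172)) + 131644) = 1/(2*(-169)*(-321 + (-169)**2 - 320*(-169)) + 131644) = 1/(2*(-169)*(-321 + 28561 + 54080) + 131644) = 1/(2*(-169)*82320 + 131644) = 1/(-27824160 + 131644) = 1/(-27692516) = -1/27692516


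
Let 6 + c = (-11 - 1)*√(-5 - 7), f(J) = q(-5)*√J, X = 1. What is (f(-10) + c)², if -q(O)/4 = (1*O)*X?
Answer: 4*(3 - 10*I*√10 + 12*I*√3)² ≈ -433.86 - 260.12*I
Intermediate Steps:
q(O) = -4*O (q(O) = -4*1*O = -4*O)
f(J) = 20*√J (f(J) = (-4*(-5))*√J = 20*√J)
c = -6 - 24*I*√3 (c = -6 + (-11 - 1)*√(-5 - 7) = -6 - 24*I*√3 ≈ -6.0 - 41.569*I)
(f(-10) + c)² = (20*√(-10) + (-6 - 24*I*√3))² = (20*(I*√10) + (-6 - 24*I*√3))² = (20*I*√10 + (-6 - 24*I*√3))² = (-6 - 24*I*√3 + 20*I*√10)²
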